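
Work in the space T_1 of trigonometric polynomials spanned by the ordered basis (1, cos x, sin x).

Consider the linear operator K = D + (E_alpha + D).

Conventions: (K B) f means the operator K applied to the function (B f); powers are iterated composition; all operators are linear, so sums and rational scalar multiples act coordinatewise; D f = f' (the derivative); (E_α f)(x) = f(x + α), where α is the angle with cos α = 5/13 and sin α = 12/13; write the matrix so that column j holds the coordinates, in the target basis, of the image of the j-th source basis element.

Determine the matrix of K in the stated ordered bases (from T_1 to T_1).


the matrix is [[1, 0, 0]; [0, 5/13, 38/13]; [0, -38/13, 5/13]] (rows listed top to bottom)

image of 1: 1
image of cos x: (5/13)cos x - (38/13)sin x
image of sin x: (38/13)cos x + (5/13)sin x
each image's coordinates form column j of the matrix


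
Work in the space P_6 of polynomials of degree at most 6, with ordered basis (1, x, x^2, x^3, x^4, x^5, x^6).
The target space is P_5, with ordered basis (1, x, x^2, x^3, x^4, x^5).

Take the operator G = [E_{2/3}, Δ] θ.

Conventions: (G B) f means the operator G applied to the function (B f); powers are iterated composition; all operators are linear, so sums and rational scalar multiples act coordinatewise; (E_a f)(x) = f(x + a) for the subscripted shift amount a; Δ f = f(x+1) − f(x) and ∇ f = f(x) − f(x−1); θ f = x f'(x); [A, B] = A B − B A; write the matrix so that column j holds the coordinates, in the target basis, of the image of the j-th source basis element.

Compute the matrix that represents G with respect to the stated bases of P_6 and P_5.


image of 1: 0
image of x: 0
image of x^2: 0
image of x^3: 0
image of x^4: 0
image of x^5: 0
image of x^6: 0
each image's coordinates form column j of the matrix

the matrix is [[0, 0, 0, 0, 0, 0, 0]; [0, 0, 0, 0, 0, 0, 0]; [0, 0, 0, 0, 0, 0, 0]; [0, 0, 0, 0, 0, 0, 0]; [0, 0, 0, 0, 0, 0, 0]; [0, 0, 0, 0, 0, 0, 0]] (rows listed top to bottom)


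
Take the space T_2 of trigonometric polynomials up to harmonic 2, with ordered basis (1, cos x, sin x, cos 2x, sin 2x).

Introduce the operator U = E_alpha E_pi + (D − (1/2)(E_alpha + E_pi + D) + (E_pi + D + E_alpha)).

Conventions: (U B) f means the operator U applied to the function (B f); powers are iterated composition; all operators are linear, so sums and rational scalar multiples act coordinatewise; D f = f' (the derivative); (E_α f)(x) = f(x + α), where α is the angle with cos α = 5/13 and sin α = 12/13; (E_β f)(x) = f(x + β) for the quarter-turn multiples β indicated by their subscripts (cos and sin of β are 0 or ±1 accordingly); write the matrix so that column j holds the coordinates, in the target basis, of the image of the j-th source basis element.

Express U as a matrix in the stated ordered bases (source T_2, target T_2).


the matrix is [[2, 0, 0, 0, 0]; [0, -9/13, 27/26, 0, 0]; [0, -27/26, -9/13, 0, 0]; [0, 0, 0, -94/169, 687/169]; [0, 0, 0, -687/169, -94/169]] (rows listed top to bottom)

image of 1: 2
image of cos x: -(9/13)cos x - (27/26)sin x
image of sin x: (27/26)cos x - (9/13)sin x
image of cos 2x: -(94/169)cos 2x - (687/169)sin 2x
image of sin 2x: (687/169)cos 2x - (94/169)sin 2x
each image's coordinates form column j of the matrix


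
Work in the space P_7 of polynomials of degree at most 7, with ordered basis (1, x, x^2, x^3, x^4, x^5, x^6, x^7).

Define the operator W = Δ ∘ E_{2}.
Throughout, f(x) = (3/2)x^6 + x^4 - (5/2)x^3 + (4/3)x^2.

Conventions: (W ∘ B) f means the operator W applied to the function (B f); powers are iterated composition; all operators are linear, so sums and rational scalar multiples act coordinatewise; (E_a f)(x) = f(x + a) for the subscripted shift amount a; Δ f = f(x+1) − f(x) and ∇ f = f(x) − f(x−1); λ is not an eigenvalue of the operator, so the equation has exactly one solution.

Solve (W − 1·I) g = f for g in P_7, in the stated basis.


the result is g(x) = -(3/2)x^6 - 9x^5 - (317/2)x^4 - (3303/2)x^3 - (38650/3)x^2 - (404455/6)x - 529210/3

write g with unknown coordinates in the stated basis and equate coefficients in (W − 1·I) g = f
solving from the highest basis element down gives g = -(3/2)x^6 - 9x^5 - (317/2)x^4 - (3303/2)x^3 - (38650/3)x^2 - (404455/6)x - 529210/3
check: W g = -9x^5 - (315/2)x^4 - 1654x^3 - 12882x^2 - (404455/6)x - 529210/3
so W g − 1·g = (3/2)x^6 + x^4 - (5/2)x^3 + (4/3)x^2 = f ✓


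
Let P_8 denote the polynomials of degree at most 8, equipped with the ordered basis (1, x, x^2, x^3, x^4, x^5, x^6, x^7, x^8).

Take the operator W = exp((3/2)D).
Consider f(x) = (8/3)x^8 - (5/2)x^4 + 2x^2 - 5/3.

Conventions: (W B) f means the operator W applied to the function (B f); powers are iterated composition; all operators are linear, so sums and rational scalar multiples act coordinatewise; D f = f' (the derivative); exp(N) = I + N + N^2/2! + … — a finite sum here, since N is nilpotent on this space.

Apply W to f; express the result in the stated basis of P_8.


the image equals g(x) = (8/3)x^8 + 32x^7 + 168x^6 + 504x^5 + (1885/2)x^4 + 1119x^3 + (3275/4)x^2 + (1347/4)x + 2809/48

order-1 term: 32x^7 - 15x^3 + 6x
order-2 term: 168x^6 - (135/4)x^2 + 9/2
order-3 term: 504x^5 - (135/4)x
order-4 term: 945x^4 - 405/32
order-5 term: 1134x^3
order-6 term: (1701/2)x^2
order-7 term: (729/2)x
order-8 term: 2187/32
the series for exp((3/2)D) f terminates at order 8
exp((3/2)D) f = (8/3)x^8 + 32x^7 + 168x^6 + 504x^5 + (1885/2)x^4 + 1119x^3 + (3275/4)x^2 + (1347/4)x + 2809/48


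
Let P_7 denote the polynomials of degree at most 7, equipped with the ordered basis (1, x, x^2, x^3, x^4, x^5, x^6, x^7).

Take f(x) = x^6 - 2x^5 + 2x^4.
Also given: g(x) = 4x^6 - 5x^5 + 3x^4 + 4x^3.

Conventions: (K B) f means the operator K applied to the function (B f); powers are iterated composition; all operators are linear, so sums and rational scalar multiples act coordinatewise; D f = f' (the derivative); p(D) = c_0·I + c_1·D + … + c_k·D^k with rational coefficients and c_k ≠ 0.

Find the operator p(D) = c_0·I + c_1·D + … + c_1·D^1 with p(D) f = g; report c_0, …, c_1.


D^0 f = x^6 - 2x^5 + 2x^4
D^1 f = 6x^5 - 10x^4 + 8x^3
matching coefficients of g against c_0 f + c_1 Df + … from the top degree down determines the c_i
solution: c_0 = 4, c_1 = 1/2

c_0 = 4, c_1 = 1/2


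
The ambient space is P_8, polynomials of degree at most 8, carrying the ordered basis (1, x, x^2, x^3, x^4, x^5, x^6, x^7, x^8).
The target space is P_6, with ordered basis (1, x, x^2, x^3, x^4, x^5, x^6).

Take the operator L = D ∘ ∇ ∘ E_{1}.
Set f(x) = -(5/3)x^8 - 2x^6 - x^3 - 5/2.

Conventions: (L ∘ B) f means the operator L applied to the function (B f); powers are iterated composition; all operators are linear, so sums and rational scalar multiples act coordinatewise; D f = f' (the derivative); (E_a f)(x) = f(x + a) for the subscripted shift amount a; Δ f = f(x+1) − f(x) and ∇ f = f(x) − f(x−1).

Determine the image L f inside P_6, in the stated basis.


g(x) = -(280/3)x^6 - 280x^5 - (1580/3)x^4 - (1760/3)x^3 - 400x^2 - (478/3)x - 85/3

E_{1} f = -(5/3)x^8 - (40/3)x^7 - (146/3)x^6 - (316/3)x^5 - (440/3)x^4 - (403/3)x^3 - (239/3)x^2 - (85/3)x - 43/6
∇ E_{1} f = -(40/3)x^7 - (140/3)x^6 - (316/3)x^5 - (440/3)x^4 - (400/3)x^3 - (239/3)x^2 - (85/3)x - 14/3
D ∇ E_{1} f = -(280/3)x^6 - 280x^5 - (1580/3)x^4 - (1760/3)x^3 - 400x^2 - (478/3)x - 85/3


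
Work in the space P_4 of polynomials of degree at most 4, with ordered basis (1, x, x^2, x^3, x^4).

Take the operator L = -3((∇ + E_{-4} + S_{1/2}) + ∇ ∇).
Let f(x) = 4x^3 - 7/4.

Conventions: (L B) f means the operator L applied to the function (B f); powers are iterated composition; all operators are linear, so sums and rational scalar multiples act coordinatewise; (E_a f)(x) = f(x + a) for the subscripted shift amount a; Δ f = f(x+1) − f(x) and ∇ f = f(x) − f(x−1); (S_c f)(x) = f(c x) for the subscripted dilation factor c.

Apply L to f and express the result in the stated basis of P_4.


the image equals g(x) = -(27/2)x^3 + 108x^2 - 612x + 1677/2

∇ f = 12x^2 - 12x + 4
E_{-4} f = 4x^3 - 48x^2 + 192x - 1031/4
S_{1/2} f = (1/2)x^3 - 7/4
(∇ + E_{-4} + S_{1/2}) f = (9/2)x^3 - 36x^2 + 180x - 511/2
∇ f = 12x^2 - 12x + 4
∇ ∇ f = 24x - 24
((∇ + E_{-4} + S_{1/2}) + ∇ ∇) f = (9/2)x^3 - 36x^2 + 204x - 559/2
(-3((∇ + E_{-4} + S_{1/2}) + ∇ ∇)) f = -(27/2)x^3 + 108x^2 - 612x + 1677/2


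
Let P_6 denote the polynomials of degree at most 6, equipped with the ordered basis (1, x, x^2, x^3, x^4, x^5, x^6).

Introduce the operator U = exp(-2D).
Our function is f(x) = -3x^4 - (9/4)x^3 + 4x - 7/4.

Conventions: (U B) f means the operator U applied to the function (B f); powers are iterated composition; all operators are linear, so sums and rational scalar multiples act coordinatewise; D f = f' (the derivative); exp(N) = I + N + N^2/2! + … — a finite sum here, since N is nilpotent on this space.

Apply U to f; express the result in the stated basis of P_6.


the result is g(x) = -3x^4 + (87/4)x^3 - (117/2)x^2 + 73x - 159/4

order-1 term: 24x^3 + (27/2)x^2 - 8
order-2 term: -72x^2 - 27x
order-3 term: 96x + 18
order-4 term: -48
the series for exp(-2D) f terminates at order 4
exp(-2D) f = -3x^4 + (87/4)x^3 - (117/2)x^2 + 73x - 159/4


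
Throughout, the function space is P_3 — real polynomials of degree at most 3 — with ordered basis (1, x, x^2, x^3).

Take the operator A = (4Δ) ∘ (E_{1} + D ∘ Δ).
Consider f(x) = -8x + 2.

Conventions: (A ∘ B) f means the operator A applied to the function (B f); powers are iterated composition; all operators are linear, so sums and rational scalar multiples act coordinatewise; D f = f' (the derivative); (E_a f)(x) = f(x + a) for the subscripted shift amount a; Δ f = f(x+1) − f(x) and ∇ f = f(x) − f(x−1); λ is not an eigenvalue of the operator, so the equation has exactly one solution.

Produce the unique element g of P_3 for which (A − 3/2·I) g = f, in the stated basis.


write g with unknown coordinates in the stated basis and equate coefficients in (A − 3/2·I) g = f
solving from the highest basis element down gives g = (16/3)x + 116/9
check: A g = 64/3
so A g − 3/2·g = -8x + 2 = f ✓

the result is g(x) = (16/3)x + 116/9


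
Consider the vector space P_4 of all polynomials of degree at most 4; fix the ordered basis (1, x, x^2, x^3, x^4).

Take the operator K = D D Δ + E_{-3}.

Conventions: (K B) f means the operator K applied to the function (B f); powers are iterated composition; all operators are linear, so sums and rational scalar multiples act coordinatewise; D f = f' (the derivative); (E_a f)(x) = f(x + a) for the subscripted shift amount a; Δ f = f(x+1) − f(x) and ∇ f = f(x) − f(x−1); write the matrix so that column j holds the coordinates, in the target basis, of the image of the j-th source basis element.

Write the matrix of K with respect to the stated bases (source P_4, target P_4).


image of 1: 1
image of x: x - 3
image of x^2: x^2 - 6x + 9
image of x^3: x^3 - 9x^2 + 27x - 21
image of x^4: x^4 - 12x^3 + 54x^2 - 84x + 93
each image's coordinates form column j of the matrix

the matrix is [[1, -3, 9, -21, 93]; [0, 1, -6, 27, -84]; [0, 0, 1, -9, 54]; [0, 0, 0, 1, -12]; [0, 0, 0, 0, 1]] (rows listed top to bottom)


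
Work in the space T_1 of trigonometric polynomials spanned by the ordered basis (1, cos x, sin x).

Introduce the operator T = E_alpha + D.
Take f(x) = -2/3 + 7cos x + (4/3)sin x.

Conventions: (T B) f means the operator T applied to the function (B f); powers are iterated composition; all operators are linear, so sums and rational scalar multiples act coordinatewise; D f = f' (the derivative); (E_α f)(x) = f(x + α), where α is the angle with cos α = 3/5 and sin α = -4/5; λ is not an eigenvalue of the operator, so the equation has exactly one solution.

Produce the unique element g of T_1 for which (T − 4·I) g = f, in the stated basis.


the result is g(x) = 2/9 - (361/174)cos x - (47/174)sin x

write g with unknown coordinates in the stated basis and equate coefficients in (T − 4·I) g = f
solving from the highest basis element down gives g = 2/9 - (361/174)cos x - (47/174)sin x
check: T g = 2/9 - (113/87)cos x + (22/87)sin x
so T g − 4·g = -2/3 + 7cos x + (4/3)sin x = f ✓


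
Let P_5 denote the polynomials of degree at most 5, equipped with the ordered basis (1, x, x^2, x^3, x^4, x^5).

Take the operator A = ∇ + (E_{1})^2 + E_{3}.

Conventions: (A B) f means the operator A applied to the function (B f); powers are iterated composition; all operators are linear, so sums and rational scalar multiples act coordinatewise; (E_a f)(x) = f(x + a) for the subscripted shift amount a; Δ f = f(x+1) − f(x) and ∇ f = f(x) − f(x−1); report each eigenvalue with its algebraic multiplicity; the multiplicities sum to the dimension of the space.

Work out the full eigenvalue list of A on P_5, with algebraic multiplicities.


λ = 2 (multiplicity 6)

image of 1: 2
image of x: 2x + 6
image of x^2: 2x^2 + 12x + 12
image of x^3: 2x^3 + 18x^2 + 36x + 36
image of x^4: 2x^4 + 24x^3 + 72x^2 + 144x + 96
image of x^5: 2x^5 + 30x^4 + 120x^3 + 360x^2 + 480x + 276
the matrix is upper triangular; its diagonal is (2, 2, 2, 2, 2, 2)
for a triangular matrix the eigenvalues are the diagonal entries, with algebraic multiplicity their repetition count


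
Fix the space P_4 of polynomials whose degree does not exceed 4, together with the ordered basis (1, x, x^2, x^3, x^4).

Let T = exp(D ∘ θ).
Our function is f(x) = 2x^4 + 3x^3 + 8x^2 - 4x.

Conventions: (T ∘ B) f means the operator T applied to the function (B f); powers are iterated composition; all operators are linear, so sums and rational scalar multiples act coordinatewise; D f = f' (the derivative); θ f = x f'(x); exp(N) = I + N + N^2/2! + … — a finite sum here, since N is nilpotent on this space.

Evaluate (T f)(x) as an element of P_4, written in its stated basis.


g(x) = 2x^4 + 35x^3 + 179x^2 + 274x + 78

order-1 term: 32x^3 + 27x^2 + 32x - 4
order-2 term: 144x^2 + 54x + 16
order-3 term: 192x + 18
order-4 term: 48
the series for exp(D ∘ θ) f terminates at order 4
exp(D ∘ θ) f = 2x^4 + 35x^3 + 179x^2 + 274x + 78


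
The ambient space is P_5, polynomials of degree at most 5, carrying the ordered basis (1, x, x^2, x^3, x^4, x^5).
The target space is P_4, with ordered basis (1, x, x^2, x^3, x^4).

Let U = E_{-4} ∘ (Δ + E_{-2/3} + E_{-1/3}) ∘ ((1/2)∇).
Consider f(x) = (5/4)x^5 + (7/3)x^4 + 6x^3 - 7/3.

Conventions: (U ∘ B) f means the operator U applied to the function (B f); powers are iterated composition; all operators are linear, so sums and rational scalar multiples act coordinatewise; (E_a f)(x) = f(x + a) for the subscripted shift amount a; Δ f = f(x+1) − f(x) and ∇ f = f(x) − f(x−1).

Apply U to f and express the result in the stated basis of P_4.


∇ f = (25/4)x^4 - (19/6)x^3 + (33/2)x^2 - (179/12)x + 59/12
((1/2)∇) f = (25/8)x^4 - (19/12)x^3 + (33/4)x^2 - (179/24)x + 59/24
Δ ((1/2)∇) f = (25/2)x^3 + 14x^2 + (97/4)x + 7/3
E_{-2/3} ((1/2)∇) f = (25/8)x^4 - (119/12)x^3 + (79/4)x^2 - (5243/216)x + 7895/648
E_{-1/3} ((1/2)∇) f = (25/8)x^4 - (23/4)x^3 + (143/12)x^2 - (3013/216)x + 143/24
(Δ + E_{-2/3} + E_{-1/3}) ((1/2)∇) f = (25/4)x^4 - (19/6)x^3 + (137/3)x^2 - (503/36)x + 3317/162
E_{-4} (Δ + E_{-2/3} + E_{-1/3}) ((1/2)∇) f = (25/4)x^4 - (619/6)x^3 + (2051/3)x^2 - (76727/36)x + 422771/162

the image equals g(x) = (25/4)x^4 - (619/6)x^3 + (2051/3)x^2 - (76727/36)x + 422771/162


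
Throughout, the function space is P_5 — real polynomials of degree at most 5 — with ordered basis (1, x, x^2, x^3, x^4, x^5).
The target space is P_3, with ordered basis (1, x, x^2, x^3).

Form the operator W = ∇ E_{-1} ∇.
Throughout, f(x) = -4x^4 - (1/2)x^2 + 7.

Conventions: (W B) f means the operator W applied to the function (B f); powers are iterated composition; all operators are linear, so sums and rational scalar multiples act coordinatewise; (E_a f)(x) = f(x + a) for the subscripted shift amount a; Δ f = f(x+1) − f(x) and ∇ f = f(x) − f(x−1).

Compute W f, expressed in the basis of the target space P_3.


the result is g(x) = -48x^2 + 192x - 201

∇ f = -16x^3 + 24x^2 - 17x + 9/2
E_{-1} ∇ f = -16x^3 + 72x^2 - 113x + 123/2
∇ E_{-1} ∇ f = -48x^2 + 192x - 201


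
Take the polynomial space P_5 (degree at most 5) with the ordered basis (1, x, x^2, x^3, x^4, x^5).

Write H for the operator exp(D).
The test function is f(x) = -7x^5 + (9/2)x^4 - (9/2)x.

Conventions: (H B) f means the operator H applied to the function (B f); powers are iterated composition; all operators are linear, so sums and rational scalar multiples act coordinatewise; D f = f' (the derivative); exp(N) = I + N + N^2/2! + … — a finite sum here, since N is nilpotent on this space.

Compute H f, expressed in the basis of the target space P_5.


the image equals g(x) = -7x^5 - (61/2)x^4 - 52x^3 - 43x^2 - (43/2)x - 7

order-1 term: -35x^4 + 18x^3 - 9/2
order-2 term: -70x^3 + 27x^2
order-3 term: -70x^2 + 18x
order-4 term: -35x + 9/2
order-5 term: -7
the series for exp(D) f terminates at order 5
exp(D) f = -7x^5 - (61/2)x^4 - 52x^3 - 43x^2 - (43/2)x - 7


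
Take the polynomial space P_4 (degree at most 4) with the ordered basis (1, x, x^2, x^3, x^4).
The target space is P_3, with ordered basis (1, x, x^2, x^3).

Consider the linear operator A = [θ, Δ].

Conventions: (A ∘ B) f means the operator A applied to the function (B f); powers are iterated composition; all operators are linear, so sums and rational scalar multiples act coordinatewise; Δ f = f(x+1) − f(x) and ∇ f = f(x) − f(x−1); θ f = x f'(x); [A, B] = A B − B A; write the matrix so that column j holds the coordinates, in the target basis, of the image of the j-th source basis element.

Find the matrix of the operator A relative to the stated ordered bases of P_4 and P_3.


the matrix is [[0, -1, -2, -3, -4]; [0, 0, -2, -6, -12]; [0, 0, 0, -3, -12]; [0, 0, 0, 0, -4]] (rows listed top to bottom)

image of 1: 0
image of x: -1
image of x^2: -2x - 2
image of x^3: -3x^2 - 6x - 3
image of x^4: -4x^3 - 12x^2 - 12x - 4
each image's coordinates form column j of the matrix


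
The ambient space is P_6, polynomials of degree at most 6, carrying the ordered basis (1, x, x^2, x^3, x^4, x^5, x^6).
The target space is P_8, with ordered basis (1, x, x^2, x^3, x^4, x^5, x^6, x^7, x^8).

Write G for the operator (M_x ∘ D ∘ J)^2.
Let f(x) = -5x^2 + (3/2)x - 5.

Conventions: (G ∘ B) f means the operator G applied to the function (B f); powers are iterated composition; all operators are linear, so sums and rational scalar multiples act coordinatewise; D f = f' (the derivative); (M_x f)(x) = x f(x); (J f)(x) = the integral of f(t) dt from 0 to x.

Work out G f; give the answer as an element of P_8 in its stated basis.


J f = -(5/3)x^3 + (3/4)x^2 - 5x
D J f = -5x^2 + (3/2)x - 5
M_x D J f = -5x^3 + (3/2)x^2 - 5x
J (M_x ∘ D ∘ J) f = -(5/4)x^4 + (1/2)x^3 - (5/2)x^2
D J (M_x ∘ D ∘ J) f = -5x^3 + (3/2)x^2 - 5x
M_x D J (M_x ∘ D ∘ J) f = -5x^4 + (3/2)x^3 - 5x^2

g(x) = -5x^4 + (3/2)x^3 - 5x^2


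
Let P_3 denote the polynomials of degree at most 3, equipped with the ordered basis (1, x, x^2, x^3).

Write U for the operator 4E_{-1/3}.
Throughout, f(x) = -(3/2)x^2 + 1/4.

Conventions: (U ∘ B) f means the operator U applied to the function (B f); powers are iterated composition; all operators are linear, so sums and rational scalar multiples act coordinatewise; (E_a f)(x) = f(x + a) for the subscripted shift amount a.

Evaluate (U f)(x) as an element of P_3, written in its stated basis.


the image equals g(x) = -6x^2 + 4x + 1/3

E_{-1/3} f = -(3/2)x^2 + x + 1/12
(4E_{-1/3}) f = -6x^2 + 4x + 1/3


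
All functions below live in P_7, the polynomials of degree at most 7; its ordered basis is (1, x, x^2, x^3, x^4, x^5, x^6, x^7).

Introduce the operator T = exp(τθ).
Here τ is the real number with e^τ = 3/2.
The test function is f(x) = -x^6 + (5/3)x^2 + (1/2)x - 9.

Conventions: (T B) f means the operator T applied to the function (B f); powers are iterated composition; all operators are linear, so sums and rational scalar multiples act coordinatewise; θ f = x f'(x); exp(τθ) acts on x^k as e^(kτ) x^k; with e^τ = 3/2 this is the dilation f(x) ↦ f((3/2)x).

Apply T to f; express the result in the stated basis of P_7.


the result is g(x) = -(729/64)x^6 + (15/4)x^2 + (3/4)x - 9

exp(τθ) x^k = e^(kτ) x^k; with e^τ = 3/2 this sends x^k to (3/2)^k x^k
x ↦ 3/2 x
x^2 ↦ 9/4 x^2
x^6 ↦ 729/64 x^6
applying this coordinatewise to f: exp(τθ) f = -(729/64)x^6 + (15/4)x^2 + (3/4)x - 9


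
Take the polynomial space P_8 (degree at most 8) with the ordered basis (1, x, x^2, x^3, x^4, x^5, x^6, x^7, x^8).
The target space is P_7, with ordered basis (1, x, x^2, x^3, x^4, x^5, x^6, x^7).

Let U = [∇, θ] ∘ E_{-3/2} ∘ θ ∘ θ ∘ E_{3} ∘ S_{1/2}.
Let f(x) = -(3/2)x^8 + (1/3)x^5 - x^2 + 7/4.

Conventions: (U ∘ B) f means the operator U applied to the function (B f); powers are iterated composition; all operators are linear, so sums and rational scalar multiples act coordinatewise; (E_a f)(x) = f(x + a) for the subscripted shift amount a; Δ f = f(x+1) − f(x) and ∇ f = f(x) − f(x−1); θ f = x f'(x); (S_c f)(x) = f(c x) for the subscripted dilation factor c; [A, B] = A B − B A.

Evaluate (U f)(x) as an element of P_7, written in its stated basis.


S_{1/2} f = -(3/512)x^8 + (1/96)x^5 - (1/4)x^2 + 7/4
E_{3} S_{1/2} f = -(3/512)x^8 - (9/64)x^7 - (189/128)x^6 - (1699/192)x^5 - (8465/256)x^4 - (5043/64)x^3 - (14981/128)x^2 - (6387/64)x - 18643/512
θ E_{3} S_{1/2} f = -(3/64)x^8 - (63/64)x^7 - (567/64)x^6 - (8495/192)x^5 - (8465/64)x^4 - (15129/64)x^3 - (14981/64)x^2 - (6387/64)x
θ θ E_{3} S_{1/2} f = -(3/8)x^8 - (441/64)x^7 - (1701/32)x^6 - (42475/192)x^5 - (8465/16)x^4 - (45387/64)x^3 - (14981/32)x^2 - (6387/64)x
E_{-3/2} (θ ∘ θ) E_{3} S_{1/2} f = -(3/8)x^8 - (153/64)x^7 - (567/128)x^6 + (1901/768)x^5 + (8785/512)x^4 + (14589/1024)x^3 - (20957/2048)x^2 - (64947/4096)x - 49329/8192
θ (E_{-3/2} ∘ θ ∘ θ ∘ E_{3}) S_{1/2} f = -3x^8 - (1071/64)x^7 - (1701/64)x^6 + (9505/768)x^5 + (8785/128)x^4 + (43767/1024)x^3 - (20957/1024)x^2 - (64947/4096)x
∇ θ (E_{-3/2} ∘ θ ∘ θ ∘ E_{3}) S_{1/2} f = -24x^7 - (2121/64)x^6 + (1533/64)x^5 + (65165/768)x^4 + (14173/384)x^3 - (87737/3072)x^2 - (70145/3072)x + 48391/12288
∇ (E_{-3/2} ∘ θ ∘ θ ∘ E_{3}) S_{1/2} f = -3x^7 - (399/64)x^6 + (21/8)x^5 + (16435/768)x^4 + (431/24)x^3 - (26767/3072)x^2 - (7601/384)x - 44791/12288
θ ∇ (E_{-3/2} ∘ θ ∘ θ ∘ E_{3}) S_{1/2} f = -21x^7 - (1197/32)x^6 + (105/8)x^5 + (16435/192)x^4 + (431/8)x^3 - (26767/1536)x^2 - (7601/384)x
[∇, θ] (E_{-3/2} ∘ θ ∘ θ ∘ E_{3}) S_{1/2} f = -3x^7 + (273/64)x^6 + (693/64)x^5 - (575/768)x^4 - (6515/384)x^3 - (11401/1024)x^2 - (9337/3072)x + 48391/12288

the result is g(x) = -3x^7 + (273/64)x^6 + (693/64)x^5 - (575/768)x^4 - (6515/384)x^3 - (11401/1024)x^2 - (9337/3072)x + 48391/12288


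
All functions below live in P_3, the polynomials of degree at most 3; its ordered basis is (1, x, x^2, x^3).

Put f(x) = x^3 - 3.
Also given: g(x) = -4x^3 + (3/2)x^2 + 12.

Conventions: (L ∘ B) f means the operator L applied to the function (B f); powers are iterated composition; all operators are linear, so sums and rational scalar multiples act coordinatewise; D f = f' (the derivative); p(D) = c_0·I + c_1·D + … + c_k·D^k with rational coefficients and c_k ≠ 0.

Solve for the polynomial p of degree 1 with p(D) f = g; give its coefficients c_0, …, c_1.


D^0 f = x^3 - 3
D^1 f = 3x^2
matching coefficients of g against c_0 f + c_1 Df + … from the top degree down determines the c_i
solution: c_0 = -4, c_1 = 1/2

p(D) = -4·I + (1/2)·D, i.e. c_0 = -4, c_1 = 1/2


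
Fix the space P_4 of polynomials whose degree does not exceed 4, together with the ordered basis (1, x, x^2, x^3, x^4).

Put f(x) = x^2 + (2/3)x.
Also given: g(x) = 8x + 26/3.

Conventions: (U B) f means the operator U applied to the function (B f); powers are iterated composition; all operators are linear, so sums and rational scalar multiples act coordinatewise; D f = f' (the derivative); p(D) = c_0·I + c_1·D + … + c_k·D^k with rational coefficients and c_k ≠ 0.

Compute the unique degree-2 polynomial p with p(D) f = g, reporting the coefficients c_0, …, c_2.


p(D) = 4·D + 3·D^2, i.e. c_0 = 0, c_1 = 4, c_2 = 3

D^0 f = x^2 + (2/3)x
D^1 f = 2x + 2/3
D^2 f = 2
matching coefficients of g against c_0 f + c_1 Df + … from the top degree down determines the c_i
solution: c_0 = 0, c_1 = 4, c_2 = 3


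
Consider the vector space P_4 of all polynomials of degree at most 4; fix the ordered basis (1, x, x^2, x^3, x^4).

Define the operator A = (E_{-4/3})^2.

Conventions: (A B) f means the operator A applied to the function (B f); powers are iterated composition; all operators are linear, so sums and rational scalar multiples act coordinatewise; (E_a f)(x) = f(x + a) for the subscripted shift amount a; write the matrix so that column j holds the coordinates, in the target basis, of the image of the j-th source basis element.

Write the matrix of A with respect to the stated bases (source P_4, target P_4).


image of 1: 1
image of x: x - 8/3
image of x^2: x^2 - (16/3)x + 64/9
image of x^3: x^3 - 8x^2 + (64/3)x - 512/27
image of x^4: x^4 - (32/3)x^3 + (128/3)x^2 - (2048/27)x + 4096/81
each image's coordinates form column j of the matrix

the matrix is [[1, -8/3, 64/9, -512/27, 4096/81]; [0, 1, -16/3, 64/3, -2048/27]; [0, 0, 1, -8, 128/3]; [0, 0, 0, 1, -32/3]; [0, 0, 0, 0, 1]] (rows listed top to bottom)


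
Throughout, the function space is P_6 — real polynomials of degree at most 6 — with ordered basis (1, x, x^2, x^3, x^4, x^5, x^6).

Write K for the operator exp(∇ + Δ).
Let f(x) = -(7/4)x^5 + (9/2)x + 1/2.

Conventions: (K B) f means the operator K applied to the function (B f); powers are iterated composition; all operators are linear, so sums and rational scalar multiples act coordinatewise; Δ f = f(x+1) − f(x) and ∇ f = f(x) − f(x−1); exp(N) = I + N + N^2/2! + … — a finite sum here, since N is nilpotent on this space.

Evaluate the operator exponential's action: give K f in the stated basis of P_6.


order-1 term: -(35/2)x^4 - 35x^2 + 11/2
order-2 term: -70x^3 - 140x
order-3 term: -140x^2 - 140
order-4 term: -140x
order-5 term: -56
the series for exp(∇ + Δ) f terminates at order 5
exp(∇ + Δ) f = -(7/4)x^5 - (35/2)x^4 - 70x^3 - 175x^2 - (551/2)x - 190

g(x) = -(7/4)x^5 - (35/2)x^4 - 70x^3 - 175x^2 - (551/2)x - 190


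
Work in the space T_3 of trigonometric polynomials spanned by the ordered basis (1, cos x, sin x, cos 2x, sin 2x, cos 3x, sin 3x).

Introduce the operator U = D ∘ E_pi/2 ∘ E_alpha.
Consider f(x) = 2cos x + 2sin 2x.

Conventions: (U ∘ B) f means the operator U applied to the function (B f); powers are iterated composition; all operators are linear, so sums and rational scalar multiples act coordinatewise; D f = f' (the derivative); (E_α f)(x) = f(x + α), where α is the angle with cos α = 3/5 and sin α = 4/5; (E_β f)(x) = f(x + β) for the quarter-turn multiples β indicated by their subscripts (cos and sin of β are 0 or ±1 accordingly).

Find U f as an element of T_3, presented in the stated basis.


E_alpha f = (6/5)cos x - (8/5)sin x + (48/25)cos 2x - (14/25)sin 2x
E_pi/2 E_alpha f = -(8/5)cos x - (6/5)sin x - (48/25)cos 2x + (14/25)sin 2x
D E_pi/2 E_alpha f = -(6/5)cos x + (8/5)sin x + (28/25)cos 2x + (96/25)sin 2x

the image equals g(x) = -(6/5)cos x + (8/5)sin x + (28/25)cos 2x + (96/25)sin 2x


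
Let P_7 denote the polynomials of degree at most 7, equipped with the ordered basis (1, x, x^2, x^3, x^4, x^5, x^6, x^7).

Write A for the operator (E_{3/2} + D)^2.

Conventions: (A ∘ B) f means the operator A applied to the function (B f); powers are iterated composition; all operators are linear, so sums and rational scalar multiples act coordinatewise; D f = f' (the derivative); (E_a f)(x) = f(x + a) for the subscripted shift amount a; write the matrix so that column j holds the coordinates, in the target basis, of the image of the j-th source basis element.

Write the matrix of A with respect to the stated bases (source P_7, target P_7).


the matrix is [[1, 5, 17, 81/2, 108, 2349/8, 6561/8, 75087/32]; [0, 1, 10, 51, 162, 540, 7047/4, 45927/8]; [0, 0, 1, 15, 102, 405, 1620, 49329/8]; [0, 0, 0, 1, 20, 170, 810, 3780]; [0, 0, 0, 0, 1, 25, 255, 2835/2]; [0, 0, 0, 0, 0, 1, 30, 357]; [0, 0, 0, 0, 0, 0, 1, 35]; [0, 0, 0, 0, 0, 0, 0, 1]] (rows listed top to bottom)

image of 1: 1
image of x: x + 5
image of x^2: x^2 + 10x + 17
image of x^3: x^3 + 15x^2 + 51x + 81/2
image of x^4: x^4 + 20x^3 + 102x^2 + 162x + 108
image of x^5: x^5 + 25x^4 + 170x^3 + 405x^2 + 540x + 2349/8
image of x^6: x^6 + 30x^5 + 255x^4 + 810x^3 + 1620x^2 + (7047/4)x + 6561/8
image of x^7: x^7 + 35x^6 + 357x^5 + (2835/2)x^4 + 3780x^3 + (49329/8)x^2 + (45927/8)x + 75087/32
each image's coordinates form column j of the matrix


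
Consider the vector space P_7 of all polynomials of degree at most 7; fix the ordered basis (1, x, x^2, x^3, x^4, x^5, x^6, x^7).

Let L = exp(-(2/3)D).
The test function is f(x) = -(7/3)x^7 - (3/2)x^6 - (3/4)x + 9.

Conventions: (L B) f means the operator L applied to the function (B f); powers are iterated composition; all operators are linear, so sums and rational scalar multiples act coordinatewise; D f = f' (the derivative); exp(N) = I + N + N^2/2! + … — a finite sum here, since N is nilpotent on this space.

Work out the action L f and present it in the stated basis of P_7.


order-1 term: (98/9)x^6 + 6x^5 + 1/2
order-2 term: -(196/9)x^5 - 10x^4
order-3 term: (1960/81)x^4 + (80/9)x^3
order-4 term: -(3920/243)x^3 - (40/9)x^2
order-5 term: (1568/243)x^2 + (32/27)x
order-6 term: -(3136/2187)x - 32/243
order-7 term: 896/6561
the series for exp(-(2/3)D) f terminates at order 7
exp(-(2/3)D) f = -(7/3)x^7 + (169/18)x^6 - (142/9)x^5 + (1150/81)x^4 - (1760/243)x^3 + (488/243)x^2 - (8737/8748)x + 124723/13122

the result is g(x) = -(7/3)x^7 + (169/18)x^6 - (142/9)x^5 + (1150/81)x^4 - (1760/243)x^3 + (488/243)x^2 - (8737/8748)x + 124723/13122


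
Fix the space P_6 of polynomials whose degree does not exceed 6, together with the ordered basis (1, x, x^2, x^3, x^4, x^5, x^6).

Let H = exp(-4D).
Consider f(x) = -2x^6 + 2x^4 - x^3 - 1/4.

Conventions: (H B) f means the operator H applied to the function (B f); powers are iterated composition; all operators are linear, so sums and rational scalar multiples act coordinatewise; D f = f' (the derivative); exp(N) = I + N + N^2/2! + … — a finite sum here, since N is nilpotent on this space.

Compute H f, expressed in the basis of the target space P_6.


g(x) = -2x^6 + 48x^5 - 478x^4 + 2527x^3 - 7476x^2 + 11728x - 30465/4

order-1 term: 48x^5 - 32x^3 + 12x^2
order-2 term: -480x^4 + 192x^2 - 48x
order-3 term: 2560x^3 - 512x + 64
order-4 term: -7680x^2 + 512
order-5 term: 12288x
order-6 term: -8192
the series for exp(-4D) f terminates at order 6
exp(-4D) f = -2x^6 + 48x^5 - 478x^4 + 2527x^3 - 7476x^2 + 11728x - 30465/4


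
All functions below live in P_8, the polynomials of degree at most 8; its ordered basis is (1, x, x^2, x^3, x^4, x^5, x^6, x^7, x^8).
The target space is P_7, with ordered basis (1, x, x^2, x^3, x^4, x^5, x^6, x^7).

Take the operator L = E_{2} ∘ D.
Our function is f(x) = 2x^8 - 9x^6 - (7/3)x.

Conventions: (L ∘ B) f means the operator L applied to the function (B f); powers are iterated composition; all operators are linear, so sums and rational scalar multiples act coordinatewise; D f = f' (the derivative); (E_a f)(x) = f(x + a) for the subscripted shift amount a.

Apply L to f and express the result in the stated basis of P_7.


D f = 16x^7 - 54x^5 - 7/3
E_{2} D f = 16x^7 + 224x^6 + 1290x^5 + 3940x^4 + 6800x^3 + 6432x^2 + 2848x + 953/3

the image equals g(x) = 16x^7 + 224x^6 + 1290x^5 + 3940x^4 + 6800x^3 + 6432x^2 + 2848x + 953/3


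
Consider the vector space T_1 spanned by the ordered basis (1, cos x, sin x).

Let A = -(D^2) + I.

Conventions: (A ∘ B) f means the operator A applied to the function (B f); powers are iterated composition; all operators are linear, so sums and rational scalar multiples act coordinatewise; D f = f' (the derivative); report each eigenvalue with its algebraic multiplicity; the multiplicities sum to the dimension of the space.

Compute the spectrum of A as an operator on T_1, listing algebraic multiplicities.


image of 1: 1
image of cos x: 2cos x
image of sin x: 2sin x
the matrix is diagonal; its diagonal is (1, 2, 2)
for a triangular matrix the eigenvalues are the diagonal entries, with algebraic multiplicity their repetition count

λ = 1 (multiplicity 1), λ = 2 (multiplicity 2)


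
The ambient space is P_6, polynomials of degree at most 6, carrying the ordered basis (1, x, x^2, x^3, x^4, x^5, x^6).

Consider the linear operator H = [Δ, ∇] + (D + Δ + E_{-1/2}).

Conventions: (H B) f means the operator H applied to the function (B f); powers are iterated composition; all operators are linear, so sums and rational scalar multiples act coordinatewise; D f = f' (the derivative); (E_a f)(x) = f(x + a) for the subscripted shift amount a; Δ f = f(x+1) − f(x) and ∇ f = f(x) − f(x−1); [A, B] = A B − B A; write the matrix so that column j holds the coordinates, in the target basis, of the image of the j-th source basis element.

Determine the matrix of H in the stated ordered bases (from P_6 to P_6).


the matrix is [[1, 3/2, 5/4, 7/8, 17/16, 31/32, 65/64]; [0, 1, 3, 15/4, 7/2, 85/16, 93/16]; [0, 0, 1, 9/2, 15/2, 35/4, 255/16]; [0, 0, 0, 1, 6, 25/2, 35/2]; [0, 0, 0, 0, 1, 15/2, 75/4]; [0, 0, 0, 0, 0, 1, 9]; [0, 0, 0, 0, 0, 0, 1]] (rows listed top to bottom)

image of 1: 1
image of x: x + 3/2
image of x^2: x^2 + 3x + 5/4
image of x^3: x^3 + (9/2)x^2 + (15/4)x + 7/8
image of x^4: x^4 + 6x^3 + (15/2)x^2 + (7/2)x + 17/16
image of x^5: x^5 + (15/2)x^4 + (25/2)x^3 + (35/4)x^2 + (85/16)x + 31/32
image of x^6: x^6 + 9x^5 + (75/4)x^4 + (35/2)x^3 + (255/16)x^2 + (93/16)x + 65/64
each image's coordinates form column j of the matrix


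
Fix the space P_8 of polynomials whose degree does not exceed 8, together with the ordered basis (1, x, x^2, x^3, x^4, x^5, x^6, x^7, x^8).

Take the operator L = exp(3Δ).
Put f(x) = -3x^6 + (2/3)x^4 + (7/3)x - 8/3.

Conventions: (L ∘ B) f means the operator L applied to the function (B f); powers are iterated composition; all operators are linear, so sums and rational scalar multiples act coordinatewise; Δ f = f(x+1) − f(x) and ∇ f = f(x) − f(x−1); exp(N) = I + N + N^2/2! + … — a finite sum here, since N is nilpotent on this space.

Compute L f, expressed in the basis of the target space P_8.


the image equals g(x) = -3x^6 - 54x^5 - (1618/3)x^4 - 3412x^3 - 13857x^2 - (100301/3)x - 110528/3

order-1 term: -54x^5 - 135x^4 - 172x^3 - 123x^2 - 46x
order-2 term: -405x^4 - 1620x^3 - 2799x^2 - 2358x - 795
order-3 term: -1620x^3 - 7290x^2 - 12078x - 7182
order-4 term: -3645x^2 - 14580x - 15741
order-5 term: -4374x - 10935
order-6 term: -2187
the series for exp(3Δ) f terminates at order 6
exp(3Δ) f = -3x^6 - 54x^5 - (1618/3)x^4 - 3412x^3 - 13857x^2 - (100301/3)x - 110528/3


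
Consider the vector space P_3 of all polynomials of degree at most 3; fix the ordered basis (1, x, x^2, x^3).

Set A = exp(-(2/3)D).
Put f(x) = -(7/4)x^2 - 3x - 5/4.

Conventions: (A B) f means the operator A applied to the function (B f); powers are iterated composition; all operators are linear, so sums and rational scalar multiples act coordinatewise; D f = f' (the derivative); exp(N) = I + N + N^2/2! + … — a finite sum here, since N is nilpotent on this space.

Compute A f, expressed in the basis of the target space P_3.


order-1 term: (7/3)x + 2
order-2 term: -7/9
the series for exp(-(2/3)D) f terminates at order 2
exp(-(2/3)D) f = -(7/4)x^2 - (2/3)x - 1/36

g(x) = -(7/4)x^2 - (2/3)x - 1/36


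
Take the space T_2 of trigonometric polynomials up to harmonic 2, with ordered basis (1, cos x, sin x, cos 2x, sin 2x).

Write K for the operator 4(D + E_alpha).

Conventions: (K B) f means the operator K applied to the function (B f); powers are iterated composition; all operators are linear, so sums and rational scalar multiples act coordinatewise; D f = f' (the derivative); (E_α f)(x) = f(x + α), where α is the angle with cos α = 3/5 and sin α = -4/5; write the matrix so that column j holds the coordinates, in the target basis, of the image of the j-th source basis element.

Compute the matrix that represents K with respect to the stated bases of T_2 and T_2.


the matrix is [[4, 0, 0, 0, 0]; [0, 12/5, 4/5, 0, 0]; [0, -4/5, 12/5, 0, 0]; [0, 0, 0, -28/25, 104/25]; [0, 0, 0, -104/25, -28/25]] (rows listed top to bottom)

image of 1: 4
image of cos x: (12/5)cos x - (4/5)sin x
image of sin x: (4/5)cos x + (12/5)sin x
image of cos 2x: -(28/25)cos 2x - (104/25)sin 2x
image of sin 2x: (104/25)cos 2x - (28/25)sin 2x
each image's coordinates form column j of the matrix


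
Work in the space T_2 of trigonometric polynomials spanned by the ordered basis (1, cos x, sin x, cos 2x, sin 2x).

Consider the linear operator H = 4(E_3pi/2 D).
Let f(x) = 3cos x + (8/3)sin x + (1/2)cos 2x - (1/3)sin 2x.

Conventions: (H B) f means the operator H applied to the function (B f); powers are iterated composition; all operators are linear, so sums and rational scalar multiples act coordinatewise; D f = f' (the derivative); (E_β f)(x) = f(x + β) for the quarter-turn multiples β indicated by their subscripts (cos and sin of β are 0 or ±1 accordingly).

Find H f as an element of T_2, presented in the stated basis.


the image equals g(x) = 12cos x + (32/3)sin x + (8/3)cos 2x + 4sin 2x

D f = (8/3)cos x - 3sin x - (2/3)cos 2x - sin 2x
E_3pi/2 D f = 3cos x + (8/3)sin x + (2/3)cos 2x + sin 2x
(4(E_3pi/2 D)) f = 12cos x + (32/3)sin x + (8/3)cos 2x + 4sin 2x


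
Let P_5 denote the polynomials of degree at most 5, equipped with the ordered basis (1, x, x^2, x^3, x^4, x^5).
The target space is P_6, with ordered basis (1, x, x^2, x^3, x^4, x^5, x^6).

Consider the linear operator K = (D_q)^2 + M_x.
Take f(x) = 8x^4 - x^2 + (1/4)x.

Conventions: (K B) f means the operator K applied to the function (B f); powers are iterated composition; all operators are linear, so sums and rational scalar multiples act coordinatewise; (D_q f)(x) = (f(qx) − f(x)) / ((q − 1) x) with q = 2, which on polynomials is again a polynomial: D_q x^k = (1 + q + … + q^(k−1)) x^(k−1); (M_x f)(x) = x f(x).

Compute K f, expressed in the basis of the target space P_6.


D_q f = 120x^3 - 3x + 1/4
D_q D_q f = 840x^2 - 3
M_x f = 8x^5 - x^3 + (1/4)x^2
((D_q)^2 + M_x) f = 8x^5 - x^3 + (3361/4)x^2 - 3

the image equals g(x) = 8x^5 - x^3 + (3361/4)x^2 - 3


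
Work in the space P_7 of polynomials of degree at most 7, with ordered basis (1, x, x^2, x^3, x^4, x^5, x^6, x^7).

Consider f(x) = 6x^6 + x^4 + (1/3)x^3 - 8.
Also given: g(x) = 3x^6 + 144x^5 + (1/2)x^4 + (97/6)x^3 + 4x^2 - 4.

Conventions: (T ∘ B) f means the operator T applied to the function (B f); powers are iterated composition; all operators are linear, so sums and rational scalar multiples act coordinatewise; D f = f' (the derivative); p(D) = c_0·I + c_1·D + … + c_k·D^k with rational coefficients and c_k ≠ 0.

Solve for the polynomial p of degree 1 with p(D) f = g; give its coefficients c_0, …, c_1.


D^0 f = 6x^6 + x^4 + (1/3)x^3 - 8
D^1 f = 36x^5 + 4x^3 + x^2
matching coefficients of g against c_0 f + c_1 Df + … from the top degree down determines the c_i
solution: c_0 = 1/2, c_1 = 4

p(D) = (1/2)·I + 4·D, i.e. c_0 = 1/2, c_1 = 4


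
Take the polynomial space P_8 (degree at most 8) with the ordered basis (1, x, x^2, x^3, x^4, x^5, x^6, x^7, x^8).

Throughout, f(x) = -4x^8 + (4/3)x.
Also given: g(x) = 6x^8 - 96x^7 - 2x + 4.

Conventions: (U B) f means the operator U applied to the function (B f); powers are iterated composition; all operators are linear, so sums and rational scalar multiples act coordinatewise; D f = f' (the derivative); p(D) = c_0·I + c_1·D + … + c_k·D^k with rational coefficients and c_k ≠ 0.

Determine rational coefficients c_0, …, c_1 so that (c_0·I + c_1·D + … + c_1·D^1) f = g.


p(D) = -(3/2)·I + 3·D, i.e. c_0 = -3/2, c_1 = 3

D^0 f = -4x^8 + (4/3)x
D^1 f = -32x^7 + 4/3
matching coefficients of g against c_0 f + c_1 Df + … from the top degree down determines the c_i
solution: c_0 = -3/2, c_1 = 3
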